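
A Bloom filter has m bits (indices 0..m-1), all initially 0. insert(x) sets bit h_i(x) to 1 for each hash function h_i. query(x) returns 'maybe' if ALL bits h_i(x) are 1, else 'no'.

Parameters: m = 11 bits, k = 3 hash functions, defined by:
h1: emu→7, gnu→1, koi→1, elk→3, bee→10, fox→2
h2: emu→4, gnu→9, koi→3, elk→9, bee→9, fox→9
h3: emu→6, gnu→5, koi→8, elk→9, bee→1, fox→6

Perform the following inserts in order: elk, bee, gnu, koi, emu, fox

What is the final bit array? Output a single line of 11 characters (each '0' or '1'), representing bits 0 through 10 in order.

Start: bits=00000000000
After insert 'elk': sets bits 3 9 -> bits=00010000010
After insert 'bee': sets bits 1 9 10 -> bits=01010000011
After insert 'gnu': sets bits 1 5 9 -> bits=01010100011
After insert 'koi': sets bits 1 3 8 -> bits=01010100111
After insert 'emu': sets bits 4 6 7 -> bits=01011111111
After insert 'fox': sets bits 2 6 9 -> bits=01111111111

Answer: 01111111111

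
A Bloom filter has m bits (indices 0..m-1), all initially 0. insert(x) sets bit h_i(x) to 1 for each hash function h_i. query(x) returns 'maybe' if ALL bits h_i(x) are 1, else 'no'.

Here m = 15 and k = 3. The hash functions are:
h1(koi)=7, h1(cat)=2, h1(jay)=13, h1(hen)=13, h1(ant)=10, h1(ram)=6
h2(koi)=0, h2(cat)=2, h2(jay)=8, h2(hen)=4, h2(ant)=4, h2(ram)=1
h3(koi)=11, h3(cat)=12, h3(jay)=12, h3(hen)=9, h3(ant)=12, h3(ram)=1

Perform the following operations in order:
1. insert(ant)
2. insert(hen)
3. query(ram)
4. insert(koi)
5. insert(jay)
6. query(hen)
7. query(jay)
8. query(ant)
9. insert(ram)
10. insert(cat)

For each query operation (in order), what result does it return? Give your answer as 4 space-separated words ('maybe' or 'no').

Answer: no maybe maybe maybe

Derivation:
Start: bits=000000000000000
Op 1: insert ant -> sets bits 4 10 12 -> bits=000010000010100
Op 2: insert hen -> sets bits 4 9 13 -> bits=000010000110110
Op 3: query ram -> checks bit1=0, bit6=0 (has a 0) -> no
Op 4: insert koi -> sets bits 0 7 11 -> bits=100010010111110
Op 5: insert jay -> sets bits 8 12 13 -> bits=100010011111110
Op 6: query hen -> checks bit4=1, bit9=1, bit13=1 (all 1) -> maybe
Op 7: query jay -> checks bit8=1, bit12=1, bit13=1 (all 1) -> maybe
Op 8: query ant -> checks bit4=1, bit10=1, bit12=1 (all 1) -> maybe
Op 9: insert ram -> sets bits 1 6 -> bits=110010111111110
Op 10: insert cat -> sets bits 2 12 -> bits=111010111111110
Query results in order: no maybe maybe maybe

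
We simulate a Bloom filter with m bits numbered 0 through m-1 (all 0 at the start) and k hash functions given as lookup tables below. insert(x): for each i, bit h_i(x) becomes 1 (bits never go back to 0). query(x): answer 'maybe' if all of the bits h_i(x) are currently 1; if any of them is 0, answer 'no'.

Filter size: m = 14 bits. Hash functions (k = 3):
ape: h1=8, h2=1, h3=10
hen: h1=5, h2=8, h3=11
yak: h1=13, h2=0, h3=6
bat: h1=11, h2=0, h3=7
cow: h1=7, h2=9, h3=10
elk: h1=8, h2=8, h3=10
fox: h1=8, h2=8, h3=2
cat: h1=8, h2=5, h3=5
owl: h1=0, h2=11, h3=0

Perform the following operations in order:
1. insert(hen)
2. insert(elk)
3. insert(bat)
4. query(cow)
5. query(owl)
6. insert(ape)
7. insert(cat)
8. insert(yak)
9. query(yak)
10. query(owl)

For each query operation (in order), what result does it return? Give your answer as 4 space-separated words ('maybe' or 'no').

Answer: no maybe maybe maybe

Derivation:
Start: bits=00000000000000
Op 1: insert hen -> sets bits 5 8 11 -> bits=00000100100100
Op 2: insert elk -> sets bits 8 10 -> bits=00000100101100
Op 3: insert bat -> sets bits 0 7 11 -> bits=10000101101100
Op 4: query cow -> checks bit7=1, bit9=0, bit10=1 (has a 0) -> no
Op 5: query owl -> checks bit0=1, bit11=1 (all 1) -> maybe
Op 6: insert ape -> sets bits 1 8 10 -> bits=11000101101100
Op 7: insert cat -> sets bits 5 8 -> bits=11000101101100
Op 8: insert yak -> sets bits 0 6 13 -> bits=11000111101101
Op 9: query yak -> checks bit0=1, bit6=1, bit13=1 (all 1) -> maybe
Op 10: query owl -> checks bit0=1, bit11=1 (all 1) -> maybe
Query results in order: no maybe maybe maybe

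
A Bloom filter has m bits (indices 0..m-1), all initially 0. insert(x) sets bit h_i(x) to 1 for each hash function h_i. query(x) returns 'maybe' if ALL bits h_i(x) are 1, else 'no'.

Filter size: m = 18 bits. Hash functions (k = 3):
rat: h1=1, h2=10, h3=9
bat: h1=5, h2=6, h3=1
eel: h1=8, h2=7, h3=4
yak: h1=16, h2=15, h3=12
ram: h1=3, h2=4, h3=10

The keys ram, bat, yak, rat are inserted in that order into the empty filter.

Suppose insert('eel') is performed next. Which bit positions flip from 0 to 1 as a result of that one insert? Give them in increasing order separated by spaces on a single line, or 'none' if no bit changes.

Start: bits=000000000000000000
After insert 'ram': sets bits 3 4 10 -> bits=000110000010000000
After insert 'bat': sets bits 1 5 6 -> bits=010111100010000000
After insert 'yak': sets bits 12 15 16 -> bits=010111100010100110
After insert 'rat': sets bits 1 9 10 -> bits=010111100110100110
insert 'eel' would touch bits 4 7 8; currently bit4=1, bit7=0, bit8=0
Bits that are 0 among those (would change 0->1): 7 8

Answer: 7 8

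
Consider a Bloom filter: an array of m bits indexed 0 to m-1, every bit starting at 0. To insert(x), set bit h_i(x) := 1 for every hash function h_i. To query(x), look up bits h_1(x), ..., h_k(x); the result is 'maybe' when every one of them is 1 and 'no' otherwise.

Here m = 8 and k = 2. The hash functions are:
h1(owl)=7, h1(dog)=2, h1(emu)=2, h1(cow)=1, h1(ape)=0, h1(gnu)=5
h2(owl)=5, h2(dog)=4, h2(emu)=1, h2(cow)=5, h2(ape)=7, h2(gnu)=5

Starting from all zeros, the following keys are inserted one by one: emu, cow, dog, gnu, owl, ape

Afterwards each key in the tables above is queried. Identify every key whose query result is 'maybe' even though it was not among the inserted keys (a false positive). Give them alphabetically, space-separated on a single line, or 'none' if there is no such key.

Start: bits=00000000
After insert 'emu': sets bits 1 2 -> bits=01100000
After insert 'cow': sets bits 1 5 -> bits=01100100
After insert 'dog': sets bits 2 4 -> bits=01101100
After insert 'gnu': sets bits 5 -> bits=01101100
After insert 'owl': sets bits 5 7 -> bits=01101101
After insert 'ape': sets bits 0 7 -> bits=11101101
Not inserted: (none) — query each against bits=11101101:
False positives (alphabetical): none

Answer: none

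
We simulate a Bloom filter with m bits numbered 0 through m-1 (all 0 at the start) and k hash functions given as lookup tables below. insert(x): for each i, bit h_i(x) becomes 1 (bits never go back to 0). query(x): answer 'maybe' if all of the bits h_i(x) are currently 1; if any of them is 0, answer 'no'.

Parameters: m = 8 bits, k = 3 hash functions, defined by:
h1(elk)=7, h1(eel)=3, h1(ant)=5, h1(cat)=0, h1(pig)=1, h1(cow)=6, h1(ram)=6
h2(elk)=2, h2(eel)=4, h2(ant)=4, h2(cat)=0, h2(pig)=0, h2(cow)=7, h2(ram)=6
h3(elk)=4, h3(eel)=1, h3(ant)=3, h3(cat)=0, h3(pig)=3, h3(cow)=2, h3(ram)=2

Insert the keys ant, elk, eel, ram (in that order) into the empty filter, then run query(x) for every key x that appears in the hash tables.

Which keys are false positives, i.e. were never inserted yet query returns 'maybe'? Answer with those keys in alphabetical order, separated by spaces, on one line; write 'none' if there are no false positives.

Answer: cow

Derivation:
Start: bits=00000000
After insert 'ant': sets bits 3 4 5 -> bits=00011100
After insert 'elk': sets bits 2 4 7 -> bits=00111101
After insert 'eel': sets bits 1 3 4 -> bits=01111101
After insert 'ram': sets bits 2 6 -> bits=01111111
Not inserted: cat cow pig — query each against bits=01111111:
query cat: checks bit0=0 (has a 0) -> no => not a false positive
query cow: checks bit2=1, bit6=1, bit7=1 (all 1) -> maybe => FALSE POSITIVE
query pig: checks bit0=0, bit1=1, bit3=1 (has a 0) -> no => not a false positive
False positives (alphabetical): cow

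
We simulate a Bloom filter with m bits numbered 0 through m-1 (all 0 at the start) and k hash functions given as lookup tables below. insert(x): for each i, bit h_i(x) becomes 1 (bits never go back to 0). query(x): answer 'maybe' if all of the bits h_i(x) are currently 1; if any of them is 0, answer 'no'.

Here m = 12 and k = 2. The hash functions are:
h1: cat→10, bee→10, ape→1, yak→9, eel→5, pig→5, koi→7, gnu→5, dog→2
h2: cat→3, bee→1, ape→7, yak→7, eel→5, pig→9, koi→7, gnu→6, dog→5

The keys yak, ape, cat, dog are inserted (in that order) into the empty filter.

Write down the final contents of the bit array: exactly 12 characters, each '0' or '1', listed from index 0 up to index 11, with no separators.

Start: bits=000000000000
After insert 'yak': sets bits 7 9 -> bits=000000010100
After insert 'ape': sets bits 1 7 -> bits=010000010100
After insert 'cat': sets bits 3 10 -> bits=010100010110
After insert 'dog': sets bits 2 5 -> bits=011101010110

Answer: 011101010110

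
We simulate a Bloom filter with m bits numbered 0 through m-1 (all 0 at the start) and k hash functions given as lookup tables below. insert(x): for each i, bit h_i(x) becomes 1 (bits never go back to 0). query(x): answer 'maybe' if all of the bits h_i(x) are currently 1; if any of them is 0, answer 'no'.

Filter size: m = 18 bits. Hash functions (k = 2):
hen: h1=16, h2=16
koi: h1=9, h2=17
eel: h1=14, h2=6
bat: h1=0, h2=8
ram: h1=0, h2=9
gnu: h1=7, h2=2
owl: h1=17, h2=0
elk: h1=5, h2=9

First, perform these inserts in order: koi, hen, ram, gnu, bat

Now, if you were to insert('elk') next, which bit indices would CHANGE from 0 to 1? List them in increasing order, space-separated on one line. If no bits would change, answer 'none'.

Answer: 5

Derivation:
Start: bits=000000000000000000
After insert 'koi': sets bits 9 17 -> bits=000000000100000001
After insert 'hen': sets bits 16 -> bits=000000000100000011
After insert 'ram': sets bits 0 9 -> bits=100000000100000011
After insert 'gnu': sets bits 2 7 -> bits=101000010100000011
After insert 'bat': sets bits 0 8 -> bits=101000011100000011
insert 'elk' would touch bits 5 9; currently bit5=0, bit9=1
Bits that are 0 among those (would change 0->1): 5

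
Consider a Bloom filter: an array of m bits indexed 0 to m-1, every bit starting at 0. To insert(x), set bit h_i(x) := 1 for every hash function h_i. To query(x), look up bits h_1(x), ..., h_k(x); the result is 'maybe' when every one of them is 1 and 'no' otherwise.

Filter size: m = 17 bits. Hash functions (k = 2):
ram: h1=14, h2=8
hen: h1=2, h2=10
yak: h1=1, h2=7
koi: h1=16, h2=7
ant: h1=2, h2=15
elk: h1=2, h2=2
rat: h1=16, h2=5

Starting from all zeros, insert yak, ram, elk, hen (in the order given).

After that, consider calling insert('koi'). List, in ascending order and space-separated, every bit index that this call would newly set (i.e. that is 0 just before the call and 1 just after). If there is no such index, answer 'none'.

Answer: 16

Derivation:
Start: bits=00000000000000000
After insert 'yak': sets bits 1 7 -> bits=01000001000000000
After insert 'ram': sets bits 8 14 -> bits=01000001100000100
After insert 'elk': sets bits 2 -> bits=01100001100000100
After insert 'hen': sets bits 2 10 -> bits=01100001101000100
insert 'koi' would touch bits 7 16; currently bit7=1, bit16=0
Bits that are 0 among those (would change 0->1): 16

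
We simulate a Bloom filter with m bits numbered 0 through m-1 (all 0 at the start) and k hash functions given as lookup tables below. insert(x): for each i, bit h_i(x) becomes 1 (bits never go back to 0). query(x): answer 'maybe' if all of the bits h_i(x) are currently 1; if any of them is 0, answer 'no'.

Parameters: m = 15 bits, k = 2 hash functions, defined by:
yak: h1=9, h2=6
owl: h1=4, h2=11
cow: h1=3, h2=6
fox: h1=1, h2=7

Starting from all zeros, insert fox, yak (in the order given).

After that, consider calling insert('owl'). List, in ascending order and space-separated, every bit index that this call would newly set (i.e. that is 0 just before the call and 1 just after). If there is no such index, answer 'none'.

Start: bits=000000000000000
After insert 'fox': sets bits 1 7 -> bits=010000010000000
After insert 'yak': sets bits 6 9 -> bits=010000110100000
insert 'owl' would touch bits 4 11; currently bit4=0, bit11=0
Bits that are 0 among those (would change 0->1): 4 11

Answer: 4 11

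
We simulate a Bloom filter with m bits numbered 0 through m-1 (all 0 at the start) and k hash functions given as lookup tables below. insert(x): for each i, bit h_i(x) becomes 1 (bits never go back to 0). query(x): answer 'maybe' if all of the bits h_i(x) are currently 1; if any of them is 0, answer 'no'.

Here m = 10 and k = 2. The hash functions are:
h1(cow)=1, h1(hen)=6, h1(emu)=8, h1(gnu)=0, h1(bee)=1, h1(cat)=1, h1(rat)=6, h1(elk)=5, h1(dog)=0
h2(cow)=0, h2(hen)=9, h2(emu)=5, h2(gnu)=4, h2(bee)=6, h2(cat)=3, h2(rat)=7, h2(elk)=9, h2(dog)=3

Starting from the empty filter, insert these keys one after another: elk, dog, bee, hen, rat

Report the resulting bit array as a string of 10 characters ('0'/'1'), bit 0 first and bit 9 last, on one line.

Answer: 1101011101

Derivation:
Start: bits=0000000000
After insert 'elk': sets bits 5 9 -> bits=0000010001
After insert 'dog': sets bits 0 3 -> bits=1001010001
After insert 'bee': sets bits 1 6 -> bits=1101011001
After insert 'hen': sets bits 6 9 -> bits=1101011001
After insert 'rat': sets bits 6 7 -> bits=1101011101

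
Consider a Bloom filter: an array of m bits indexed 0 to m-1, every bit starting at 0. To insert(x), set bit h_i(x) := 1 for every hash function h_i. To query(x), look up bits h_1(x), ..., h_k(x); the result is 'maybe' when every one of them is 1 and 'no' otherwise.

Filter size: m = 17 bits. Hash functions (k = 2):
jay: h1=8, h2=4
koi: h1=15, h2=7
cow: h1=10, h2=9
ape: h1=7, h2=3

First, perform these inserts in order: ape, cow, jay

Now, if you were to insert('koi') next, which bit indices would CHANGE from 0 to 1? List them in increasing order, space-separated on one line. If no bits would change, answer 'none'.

Answer: 15

Derivation:
Start: bits=00000000000000000
After insert 'ape': sets bits 3 7 -> bits=00010001000000000
After insert 'cow': sets bits 9 10 -> bits=00010001011000000
After insert 'jay': sets bits 4 8 -> bits=00011001111000000
insert 'koi' would touch bits 7 15; currently bit7=1, bit15=0
Bits that are 0 among those (would change 0->1): 15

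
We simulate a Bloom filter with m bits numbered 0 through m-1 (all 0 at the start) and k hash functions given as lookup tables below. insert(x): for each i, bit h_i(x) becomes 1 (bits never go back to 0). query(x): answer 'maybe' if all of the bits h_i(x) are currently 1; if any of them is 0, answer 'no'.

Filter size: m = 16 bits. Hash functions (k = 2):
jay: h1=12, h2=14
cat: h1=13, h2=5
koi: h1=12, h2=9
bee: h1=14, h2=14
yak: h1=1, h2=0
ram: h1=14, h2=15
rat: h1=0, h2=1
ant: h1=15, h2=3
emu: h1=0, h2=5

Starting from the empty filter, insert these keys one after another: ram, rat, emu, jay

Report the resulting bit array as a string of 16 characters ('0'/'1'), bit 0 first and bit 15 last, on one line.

Answer: 1100010000001011

Derivation:
Start: bits=0000000000000000
After insert 'ram': sets bits 14 15 -> bits=0000000000000011
After insert 'rat': sets bits 0 1 -> bits=1100000000000011
After insert 'emu': sets bits 0 5 -> bits=1100010000000011
After insert 'jay': sets bits 12 14 -> bits=1100010000001011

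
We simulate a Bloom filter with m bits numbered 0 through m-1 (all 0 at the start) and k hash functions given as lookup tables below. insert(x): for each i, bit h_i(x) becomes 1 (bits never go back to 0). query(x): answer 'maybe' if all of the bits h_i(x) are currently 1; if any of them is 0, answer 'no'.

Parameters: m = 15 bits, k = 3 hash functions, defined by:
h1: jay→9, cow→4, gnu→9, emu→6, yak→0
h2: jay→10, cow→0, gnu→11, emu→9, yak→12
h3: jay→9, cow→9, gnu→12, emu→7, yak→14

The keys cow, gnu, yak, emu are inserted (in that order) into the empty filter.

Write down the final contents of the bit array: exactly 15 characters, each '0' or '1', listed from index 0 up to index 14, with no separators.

Answer: 100010110101101

Derivation:
Start: bits=000000000000000
After insert 'cow': sets bits 0 4 9 -> bits=100010000100000
After insert 'gnu': sets bits 9 11 12 -> bits=100010000101100
After insert 'yak': sets bits 0 12 14 -> bits=100010000101101
After insert 'emu': sets bits 6 7 9 -> bits=100010110101101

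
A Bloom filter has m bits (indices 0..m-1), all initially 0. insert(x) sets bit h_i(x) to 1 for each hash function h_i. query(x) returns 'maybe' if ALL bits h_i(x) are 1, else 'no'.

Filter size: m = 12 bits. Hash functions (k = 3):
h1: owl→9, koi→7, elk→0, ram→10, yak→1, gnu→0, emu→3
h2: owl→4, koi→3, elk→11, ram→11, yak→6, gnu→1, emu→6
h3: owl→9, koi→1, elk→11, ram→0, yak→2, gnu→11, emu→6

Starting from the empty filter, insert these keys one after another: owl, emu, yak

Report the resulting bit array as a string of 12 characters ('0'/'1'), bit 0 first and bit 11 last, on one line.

Answer: 011110100100

Derivation:
Start: bits=000000000000
After insert 'owl': sets bits 4 9 -> bits=000010000100
After insert 'emu': sets bits 3 6 -> bits=000110100100
After insert 'yak': sets bits 1 2 6 -> bits=011110100100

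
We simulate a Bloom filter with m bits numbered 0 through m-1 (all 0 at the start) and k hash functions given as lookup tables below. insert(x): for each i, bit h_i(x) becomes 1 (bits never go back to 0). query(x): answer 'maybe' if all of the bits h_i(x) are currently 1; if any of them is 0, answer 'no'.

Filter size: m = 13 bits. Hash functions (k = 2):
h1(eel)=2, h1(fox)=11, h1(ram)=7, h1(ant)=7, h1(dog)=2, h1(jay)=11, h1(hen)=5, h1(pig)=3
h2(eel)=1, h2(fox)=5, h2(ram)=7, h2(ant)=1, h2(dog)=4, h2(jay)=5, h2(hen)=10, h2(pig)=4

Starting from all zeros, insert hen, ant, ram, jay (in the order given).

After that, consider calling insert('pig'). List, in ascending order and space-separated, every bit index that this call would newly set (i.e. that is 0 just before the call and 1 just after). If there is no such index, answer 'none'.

Start: bits=0000000000000
After insert 'hen': sets bits 5 10 -> bits=0000010000100
After insert 'ant': sets bits 1 7 -> bits=0100010100100
After insert 'ram': sets bits 7 -> bits=0100010100100
After insert 'jay': sets bits 5 11 -> bits=0100010100110
insert 'pig' would touch bits 3 4; currently bit3=0, bit4=0
Bits that are 0 among those (would change 0->1): 3 4

Answer: 3 4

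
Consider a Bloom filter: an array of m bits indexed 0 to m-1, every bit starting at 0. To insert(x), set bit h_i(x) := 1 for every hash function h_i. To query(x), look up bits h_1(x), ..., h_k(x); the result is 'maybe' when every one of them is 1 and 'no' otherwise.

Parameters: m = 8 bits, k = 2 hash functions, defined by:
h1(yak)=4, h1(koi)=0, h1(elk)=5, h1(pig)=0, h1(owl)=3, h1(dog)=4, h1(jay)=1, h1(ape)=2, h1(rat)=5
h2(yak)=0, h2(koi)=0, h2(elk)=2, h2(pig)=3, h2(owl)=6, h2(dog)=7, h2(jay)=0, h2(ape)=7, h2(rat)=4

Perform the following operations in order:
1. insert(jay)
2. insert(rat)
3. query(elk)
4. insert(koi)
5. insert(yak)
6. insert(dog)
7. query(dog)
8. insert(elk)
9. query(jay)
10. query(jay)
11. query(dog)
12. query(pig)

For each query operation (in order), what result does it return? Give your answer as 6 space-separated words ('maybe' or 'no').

Answer: no maybe maybe maybe maybe no

Derivation:
Start: bits=00000000
Op 1: insert jay -> sets bits 0 1 -> bits=11000000
Op 2: insert rat -> sets bits 4 5 -> bits=11001100
Op 3: query elk -> checks bit2=0, bit5=1 (has a 0) -> no
Op 4: insert koi -> sets bits 0 -> bits=11001100
Op 5: insert yak -> sets bits 0 4 -> bits=11001100
Op 6: insert dog -> sets bits 4 7 -> bits=11001101
Op 7: query dog -> checks bit4=1, bit7=1 (all 1) -> maybe
Op 8: insert elk -> sets bits 2 5 -> bits=11101101
Op 9: query jay -> checks bit0=1, bit1=1 (all 1) -> maybe
Op 10: query jay -> checks bit0=1, bit1=1 (all 1) -> maybe
Op 11: query dog -> checks bit4=1, bit7=1 (all 1) -> maybe
Op 12: query pig -> checks bit0=1, bit3=0 (has a 0) -> no
Query results in order: no maybe maybe maybe maybe no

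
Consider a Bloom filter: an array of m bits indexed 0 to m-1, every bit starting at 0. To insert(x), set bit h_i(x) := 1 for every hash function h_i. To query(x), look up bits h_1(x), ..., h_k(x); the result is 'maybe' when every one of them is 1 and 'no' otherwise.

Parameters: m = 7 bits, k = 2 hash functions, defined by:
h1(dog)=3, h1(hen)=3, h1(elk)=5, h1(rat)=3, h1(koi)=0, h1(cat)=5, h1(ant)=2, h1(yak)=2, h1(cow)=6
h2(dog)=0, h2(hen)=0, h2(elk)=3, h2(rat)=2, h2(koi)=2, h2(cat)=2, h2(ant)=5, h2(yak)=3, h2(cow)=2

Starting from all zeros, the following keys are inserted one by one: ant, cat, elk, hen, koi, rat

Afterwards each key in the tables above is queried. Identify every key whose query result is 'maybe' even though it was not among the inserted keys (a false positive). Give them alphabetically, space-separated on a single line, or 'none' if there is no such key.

Start: bits=0000000
After insert 'ant': sets bits 2 5 -> bits=0010010
After insert 'cat': sets bits 2 5 -> bits=0010010
After insert 'elk': sets bits 3 5 -> bits=0011010
After insert 'hen': sets bits 0 3 -> bits=1011010
After insert 'koi': sets bits 0 2 -> bits=1011010
After insert 'rat': sets bits 2 3 -> bits=1011010
Not inserted: cow dog yak — query each against bits=1011010:
query cow: checks bit2=1, bit6=0 (has a 0) -> no => not a false positive
query dog: checks bit0=1, bit3=1 (all 1) -> maybe => FALSE POSITIVE
query yak: checks bit2=1, bit3=1 (all 1) -> maybe => FALSE POSITIVE
False positives (alphabetical): dog yak

Answer: dog yak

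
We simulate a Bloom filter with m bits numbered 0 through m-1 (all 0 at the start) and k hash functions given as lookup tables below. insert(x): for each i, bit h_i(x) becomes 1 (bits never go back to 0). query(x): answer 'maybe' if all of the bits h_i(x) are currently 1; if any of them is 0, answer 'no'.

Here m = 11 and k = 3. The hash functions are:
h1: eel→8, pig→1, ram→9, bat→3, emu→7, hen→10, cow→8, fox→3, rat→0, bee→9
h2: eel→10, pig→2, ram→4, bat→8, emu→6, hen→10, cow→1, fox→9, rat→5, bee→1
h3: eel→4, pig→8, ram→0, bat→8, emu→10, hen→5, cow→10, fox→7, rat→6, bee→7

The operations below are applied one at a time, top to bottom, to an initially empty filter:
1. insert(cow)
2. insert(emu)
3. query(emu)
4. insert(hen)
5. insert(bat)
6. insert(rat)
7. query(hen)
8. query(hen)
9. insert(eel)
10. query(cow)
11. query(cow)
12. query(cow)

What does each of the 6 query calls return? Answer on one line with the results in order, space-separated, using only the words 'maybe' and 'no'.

Answer: maybe maybe maybe maybe maybe maybe

Derivation:
Start: bits=00000000000
Op 1: insert cow -> sets bits 1 8 10 -> bits=01000000101
Op 2: insert emu -> sets bits 6 7 10 -> bits=01000011101
Op 3: query emu -> checks bit6=1, bit7=1, bit10=1 (all 1) -> maybe
Op 4: insert hen -> sets bits 5 10 -> bits=01000111101
Op 5: insert bat -> sets bits 3 8 -> bits=01010111101
Op 6: insert rat -> sets bits 0 5 6 -> bits=11010111101
Op 7: query hen -> checks bit5=1, bit10=1 (all 1) -> maybe
Op 8: query hen -> checks bit5=1, bit10=1 (all 1) -> maybe
Op 9: insert eel -> sets bits 4 8 10 -> bits=11011111101
Op 10: query cow -> checks bit1=1, bit8=1, bit10=1 (all 1) -> maybe
Op 11: query cow -> checks bit1=1, bit8=1, bit10=1 (all 1) -> maybe
Op 12: query cow -> checks bit1=1, bit8=1, bit10=1 (all 1) -> maybe
Query results in order: maybe maybe maybe maybe maybe maybe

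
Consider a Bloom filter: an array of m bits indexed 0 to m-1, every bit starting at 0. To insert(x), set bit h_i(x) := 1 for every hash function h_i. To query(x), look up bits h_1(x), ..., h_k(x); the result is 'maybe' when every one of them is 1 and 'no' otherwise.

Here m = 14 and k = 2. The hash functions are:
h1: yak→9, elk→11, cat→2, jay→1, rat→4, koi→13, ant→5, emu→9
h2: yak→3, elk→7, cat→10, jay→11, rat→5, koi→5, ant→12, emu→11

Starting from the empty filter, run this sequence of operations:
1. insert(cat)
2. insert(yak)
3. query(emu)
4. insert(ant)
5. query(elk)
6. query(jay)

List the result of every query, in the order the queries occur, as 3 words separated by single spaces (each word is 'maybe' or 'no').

Start: bits=00000000000000
Op 1: insert cat -> sets bits 2 10 -> bits=00100000001000
Op 2: insert yak -> sets bits 3 9 -> bits=00110000011000
Op 3: query emu -> checks bit9=1, bit11=0 (has a 0) -> no
Op 4: insert ant -> sets bits 5 12 -> bits=00110100011010
Op 5: query elk -> checks bit7=0, bit11=0 (has a 0) -> no
Op 6: query jay -> checks bit1=0, bit11=0 (has a 0) -> no
Query results in order: no no no

Answer: no no no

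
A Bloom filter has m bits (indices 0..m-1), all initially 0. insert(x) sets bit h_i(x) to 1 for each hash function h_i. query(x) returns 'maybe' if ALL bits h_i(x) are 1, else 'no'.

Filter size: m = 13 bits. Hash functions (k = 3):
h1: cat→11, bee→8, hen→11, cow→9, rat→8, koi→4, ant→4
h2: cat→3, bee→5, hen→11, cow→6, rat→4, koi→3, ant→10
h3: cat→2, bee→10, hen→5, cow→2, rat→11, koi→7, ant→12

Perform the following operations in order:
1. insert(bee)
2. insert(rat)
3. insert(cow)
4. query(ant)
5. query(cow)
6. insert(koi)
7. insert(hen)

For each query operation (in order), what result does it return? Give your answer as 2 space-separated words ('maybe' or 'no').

Start: bits=0000000000000
Op 1: insert bee -> sets bits 5 8 10 -> bits=0000010010100
Op 2: insert rat -> sets bits 4 8 11 -> bits=0000110010110
Op 3: insert cow -> sets bits 2 6 9 -> bits=0010111011110
Op 4: query ant -> checks bit4=1, bit10=1, bit12=0 (has a 0) -> no
Op 5: query cow -> checks bit2=1, bit6=1, bit9=1 (all 1) -> maybe
Op 6: insert koi -> sets bits 3 4 7 -> bits=0011111111110
Op 7: insert hen -> sets bits 5 11 -> bits=0011111111110
Query results in order: no maybe

Answer: no maybe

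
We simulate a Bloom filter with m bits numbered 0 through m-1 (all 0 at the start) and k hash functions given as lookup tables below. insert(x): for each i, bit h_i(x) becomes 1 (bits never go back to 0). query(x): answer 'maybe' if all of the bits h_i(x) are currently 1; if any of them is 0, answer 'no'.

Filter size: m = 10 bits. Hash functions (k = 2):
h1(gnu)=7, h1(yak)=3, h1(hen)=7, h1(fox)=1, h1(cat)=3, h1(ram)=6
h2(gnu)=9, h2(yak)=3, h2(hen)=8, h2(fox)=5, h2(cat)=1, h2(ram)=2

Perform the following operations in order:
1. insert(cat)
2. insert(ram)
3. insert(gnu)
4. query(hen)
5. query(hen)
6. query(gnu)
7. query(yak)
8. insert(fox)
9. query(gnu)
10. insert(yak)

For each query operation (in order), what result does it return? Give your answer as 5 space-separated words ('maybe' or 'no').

Answer: no no maybe maybe maybe

Derivation:
Start: bits=0000000000
Op 1: insert cat -> sets bits 1 3 -> bits=0101000000
Op 2: insert ram -> sets bits 2 6 -> bits=0111001000
Op 3: insert gnu -> sets bits 7 9 -> bits=0111001101
Op 4: query hen -> checks bit7=1, bit8=0 (has a 0) -> no
Op 5: query hen -> checks bit7=1, bit8=0 (has a 0) -> no
Op 6: query gnu -> checks bit7=1, bit9=1 (all 1) -> maybe
Op 7: query yak -> checks bit3=1 (all 1) -> maybe
Op 8: insert fox -> sets bits 1 5 -> bits=0111011101
Op 9: query gnu -> checks bit7=1, bit9=1 (all 1) -> maybe
Op 10: insert yak -> sets bits 3 -> bits=0111011101
Query results in order: no no maybe maybe maybe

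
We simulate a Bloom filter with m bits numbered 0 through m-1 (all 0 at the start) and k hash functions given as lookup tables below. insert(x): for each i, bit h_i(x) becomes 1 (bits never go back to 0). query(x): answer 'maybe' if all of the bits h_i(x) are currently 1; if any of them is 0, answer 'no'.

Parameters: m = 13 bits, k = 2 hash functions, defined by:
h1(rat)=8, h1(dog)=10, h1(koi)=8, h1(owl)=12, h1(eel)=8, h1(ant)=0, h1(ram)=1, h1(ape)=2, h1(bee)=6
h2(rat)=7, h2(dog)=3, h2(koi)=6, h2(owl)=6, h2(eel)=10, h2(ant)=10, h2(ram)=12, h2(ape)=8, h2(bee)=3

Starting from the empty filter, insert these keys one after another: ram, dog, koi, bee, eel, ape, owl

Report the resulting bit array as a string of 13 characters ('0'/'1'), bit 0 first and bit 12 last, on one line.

Start: bits=0000000000000
After insert 'ram': sets bits 1 12 -> bits=0100000000001
After insert 'dog': sets bits 3 10 -> bits=0101000000101
After insert 'koi': sets bits 6 8 -> bits=0101001010101
After insert 'bee': sets bits 3 6 -> bits=0101001010101
After insert 'eel': sets bits 8 10 -> bits=0101001010101
After insert 'ape': sets bits 2 8 -> bits=0111001010101
After insert 'owl': sets bits 6 12 -> bits=0111001010101

Answer: 0111001010101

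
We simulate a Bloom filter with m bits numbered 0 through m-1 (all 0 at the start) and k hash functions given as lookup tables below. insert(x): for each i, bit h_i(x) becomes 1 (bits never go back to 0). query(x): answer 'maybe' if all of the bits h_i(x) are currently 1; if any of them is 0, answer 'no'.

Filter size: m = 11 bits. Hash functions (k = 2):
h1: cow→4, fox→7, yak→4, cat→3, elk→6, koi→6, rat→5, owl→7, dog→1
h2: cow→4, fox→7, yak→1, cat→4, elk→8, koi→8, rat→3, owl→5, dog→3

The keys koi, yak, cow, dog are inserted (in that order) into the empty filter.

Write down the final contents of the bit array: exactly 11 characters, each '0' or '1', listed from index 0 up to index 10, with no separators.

Start: bits=00000000000
After insert 'koi': sets bits 6 8 -> bits=00000010100
After insert 'yak': sets bits 1 4 -> bits=01001010100
After insert 'cow': sets bits 4 -> bits=01001010100
After insert 'dog': sets bits 1 3 -> bits=01011010100

Answer: 01011010100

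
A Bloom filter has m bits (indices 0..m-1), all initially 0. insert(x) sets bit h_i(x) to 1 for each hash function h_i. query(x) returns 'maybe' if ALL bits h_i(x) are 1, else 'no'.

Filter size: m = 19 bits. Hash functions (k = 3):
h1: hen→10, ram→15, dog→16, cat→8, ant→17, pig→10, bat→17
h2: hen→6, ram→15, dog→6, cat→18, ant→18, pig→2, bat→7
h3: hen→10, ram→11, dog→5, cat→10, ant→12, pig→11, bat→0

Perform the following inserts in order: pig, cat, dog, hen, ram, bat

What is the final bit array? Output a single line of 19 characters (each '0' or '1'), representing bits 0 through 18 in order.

Answer: 1010011110110001111

Derivation:
Start: bits=0000000000000000000
After insert 'pig': sets bits 2 10 11 -> bits=0010000000110000000
After insert 'cat': sets bits 8 10 18 -> bits=0010000010110000001
After insert 'dog': sets bits 5 6 16 -> bits=0010011010110000101
After insert 'hen': sets bits 6 10 -> bits=0010011010110000101
After insert 'ram': sets bits 11 15 -> bits=0010011010110001101
After insert 'bat': sets bits 0 7 17 -> bits=1010011110110001111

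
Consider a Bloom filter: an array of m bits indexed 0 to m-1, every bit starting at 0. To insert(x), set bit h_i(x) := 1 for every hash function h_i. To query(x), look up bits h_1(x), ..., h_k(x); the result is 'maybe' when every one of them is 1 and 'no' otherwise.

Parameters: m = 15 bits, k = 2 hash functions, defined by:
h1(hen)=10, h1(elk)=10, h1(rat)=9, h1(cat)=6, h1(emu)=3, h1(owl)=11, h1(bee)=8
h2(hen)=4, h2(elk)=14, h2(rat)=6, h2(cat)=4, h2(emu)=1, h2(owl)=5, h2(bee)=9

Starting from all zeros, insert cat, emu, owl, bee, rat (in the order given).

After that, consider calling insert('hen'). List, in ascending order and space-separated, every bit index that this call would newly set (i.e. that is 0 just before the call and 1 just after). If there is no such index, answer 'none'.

Answer: 10

Derivation:
Start: bits=000000000000000
After insert 'cat': sets bits 4 6 -> bits=000010100000000
After insert 'emu': sets bits 1 3 -> bits=010110100000000
After insert 'owl': sets bits 5 11 -> bits=010111100001000
After insert 'bee': sets bits 8 9 -> bits=010111101101000
After insert 'rat': sets bits 6 9 -> bits=010111101101000
insert 'hen' would touch bits 4 10; currently bit4=1, bit10=0
Bits that are 0 among those (would change 0->1): 10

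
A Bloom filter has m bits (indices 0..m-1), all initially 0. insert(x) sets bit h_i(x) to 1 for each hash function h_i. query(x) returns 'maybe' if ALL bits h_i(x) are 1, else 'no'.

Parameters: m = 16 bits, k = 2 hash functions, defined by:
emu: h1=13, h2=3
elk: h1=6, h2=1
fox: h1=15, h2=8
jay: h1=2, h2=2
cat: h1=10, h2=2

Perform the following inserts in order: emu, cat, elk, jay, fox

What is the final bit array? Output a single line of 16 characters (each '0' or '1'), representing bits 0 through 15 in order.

Start: bits=0000000000000000
After insert 'emu': sets bits 3 13 -> bits=0001000000000100
After insert 'cat': sets bits 2 10 -> bits=0011000000100100
After insert 'elk': sets bits 1 6 -> bits=0111001000100100
After insert 'jay': sets bits 2 -> bits=0111001000100100
After insert 'fox': sets bits 8 15 -> bits=0111001010100101

Answer: 0111001010100101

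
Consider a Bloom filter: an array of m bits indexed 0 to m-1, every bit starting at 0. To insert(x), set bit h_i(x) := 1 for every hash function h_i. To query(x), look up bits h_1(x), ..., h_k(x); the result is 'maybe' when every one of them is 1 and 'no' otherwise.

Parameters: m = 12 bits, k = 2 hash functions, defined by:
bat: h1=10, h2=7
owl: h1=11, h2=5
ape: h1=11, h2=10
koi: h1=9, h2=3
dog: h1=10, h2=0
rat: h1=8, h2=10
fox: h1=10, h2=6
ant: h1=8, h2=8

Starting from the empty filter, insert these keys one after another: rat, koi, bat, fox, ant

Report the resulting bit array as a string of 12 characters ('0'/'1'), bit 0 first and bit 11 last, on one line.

Start: bits=000000000000
After insert 'rat': sets bits 8 10 -> bits=000000001010
After insert 'koi': sets bits 3 9 -> bits=000100001110
After insert 'bat': sets bits 7 10 -> bits=000100011110
After insert 'fox': sets bits 6 10 -> bits=000100111110
After insert 'ant': sets bits 8 -> bits=000100111110

Answer: 000100111110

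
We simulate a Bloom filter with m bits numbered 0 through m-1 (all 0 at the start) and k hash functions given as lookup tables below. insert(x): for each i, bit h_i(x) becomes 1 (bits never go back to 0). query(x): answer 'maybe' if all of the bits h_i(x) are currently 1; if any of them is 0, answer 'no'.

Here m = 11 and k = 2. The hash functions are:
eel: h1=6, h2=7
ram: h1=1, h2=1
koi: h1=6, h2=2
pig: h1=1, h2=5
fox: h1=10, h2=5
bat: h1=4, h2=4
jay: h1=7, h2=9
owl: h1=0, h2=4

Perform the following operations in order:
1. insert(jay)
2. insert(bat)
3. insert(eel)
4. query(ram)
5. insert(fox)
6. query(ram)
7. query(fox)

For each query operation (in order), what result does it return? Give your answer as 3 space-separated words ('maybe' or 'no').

Answer: no no maybe

Derivation:
Start: bits=00000000000
Op 1: insert jay -> sets bits 7 9 -> bits=00000001010
Op 2: insert bat -> sets bits 4 -> bits=00001001010
Op 3: insert eel -> sets bits 6 7 -> bits=00001011010
Op 4: query ram -> checks bit1=0 (has a 0) -> no
Op 5: insert fox -> sets bits 5 10 -> bits=00001111011
Op 6: query ram -> checks bit1=0 (has a 0) -> no
Op 7: query fox -> checks bit5=1, bit10=1 (all 1) -> maybe
Query results in order: no no maybe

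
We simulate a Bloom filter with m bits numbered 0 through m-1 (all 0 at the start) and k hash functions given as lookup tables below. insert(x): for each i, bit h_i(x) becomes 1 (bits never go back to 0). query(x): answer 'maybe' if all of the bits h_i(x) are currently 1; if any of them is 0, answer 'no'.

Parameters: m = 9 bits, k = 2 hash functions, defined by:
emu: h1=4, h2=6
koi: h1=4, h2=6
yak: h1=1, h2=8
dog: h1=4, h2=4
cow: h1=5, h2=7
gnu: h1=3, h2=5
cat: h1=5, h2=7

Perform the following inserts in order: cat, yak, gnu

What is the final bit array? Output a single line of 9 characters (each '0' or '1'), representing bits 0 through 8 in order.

Answer: 010101011

Derivation:
Start: bits=000000000
After insert 'cat': sets bits 5 7 -> bits=000001010
After insert 'yak': sets bits 1 8 -> bits=010001011
After insert 'gnu': sets bits 3 5 -> bits=010101011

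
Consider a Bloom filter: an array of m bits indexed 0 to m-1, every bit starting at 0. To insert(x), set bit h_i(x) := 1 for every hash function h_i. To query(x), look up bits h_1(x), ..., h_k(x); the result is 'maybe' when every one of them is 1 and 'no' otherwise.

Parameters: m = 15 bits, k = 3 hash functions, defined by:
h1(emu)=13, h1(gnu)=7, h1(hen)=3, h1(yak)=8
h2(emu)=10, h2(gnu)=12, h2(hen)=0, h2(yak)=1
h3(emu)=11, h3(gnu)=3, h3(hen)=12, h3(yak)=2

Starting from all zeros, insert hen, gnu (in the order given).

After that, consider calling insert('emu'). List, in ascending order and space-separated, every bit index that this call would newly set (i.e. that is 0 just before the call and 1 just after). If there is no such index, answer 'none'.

Answer: 10 11 13

Derivation:
Start: bits=000000000000000
After insert 'hen': sets bits 0 3 12 -> bits=100100000000100
After insert 'gnu': sets bits 3 7 12 -> bits=100100010000100
insert 'emu' would touch bits 10 11 13; currently bit10=0, bit11=0, bit13=0
Bits that are 0 among those (would change 0->1): 10 11 13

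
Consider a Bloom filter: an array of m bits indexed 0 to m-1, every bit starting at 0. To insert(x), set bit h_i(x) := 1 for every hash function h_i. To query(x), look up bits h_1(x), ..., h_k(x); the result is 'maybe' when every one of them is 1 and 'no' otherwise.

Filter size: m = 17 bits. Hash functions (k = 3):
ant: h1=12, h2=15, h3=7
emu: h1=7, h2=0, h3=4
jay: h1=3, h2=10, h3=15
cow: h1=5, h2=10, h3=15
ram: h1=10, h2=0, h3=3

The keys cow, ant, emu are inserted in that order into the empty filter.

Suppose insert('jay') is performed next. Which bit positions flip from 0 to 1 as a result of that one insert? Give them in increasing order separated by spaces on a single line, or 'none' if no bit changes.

Answer: 3

Derivation:
Start: bits=00000000000000000
After insert 'cow': sets bits 5 10 15 -> bits=00000100001000010
After insert 'ant': sets bits 7 12 15 -> bits=00000101001010010
After insert 'emu': sets bits 0 4 7 -> bits=10001101001010010
insert 'jay' would touch bits 3 10 15; currently bit3=0, bit10=1, bit15=1
Bits that are 0 among those (would change 0->1): 3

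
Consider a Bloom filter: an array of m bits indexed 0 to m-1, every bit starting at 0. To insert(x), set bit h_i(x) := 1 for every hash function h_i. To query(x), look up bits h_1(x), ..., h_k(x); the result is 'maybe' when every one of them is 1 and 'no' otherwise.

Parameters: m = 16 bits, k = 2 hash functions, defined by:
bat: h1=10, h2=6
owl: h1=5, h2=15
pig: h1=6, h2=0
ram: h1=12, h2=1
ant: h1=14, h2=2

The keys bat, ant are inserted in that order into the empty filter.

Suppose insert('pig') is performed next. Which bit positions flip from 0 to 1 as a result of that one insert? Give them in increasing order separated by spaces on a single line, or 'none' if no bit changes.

Start: bits=0000000000000000
After insert 'bat': sets bits 6 10 -> bits=0000001000100000
After insert 'ant': sets bits 2 14 -> bits=0010001000100010
insert 'pig' would touch bits 0 6; currently bit0=0, bit6=1
Bits that are 0 among those (would change 0->1): 0

Answer: 0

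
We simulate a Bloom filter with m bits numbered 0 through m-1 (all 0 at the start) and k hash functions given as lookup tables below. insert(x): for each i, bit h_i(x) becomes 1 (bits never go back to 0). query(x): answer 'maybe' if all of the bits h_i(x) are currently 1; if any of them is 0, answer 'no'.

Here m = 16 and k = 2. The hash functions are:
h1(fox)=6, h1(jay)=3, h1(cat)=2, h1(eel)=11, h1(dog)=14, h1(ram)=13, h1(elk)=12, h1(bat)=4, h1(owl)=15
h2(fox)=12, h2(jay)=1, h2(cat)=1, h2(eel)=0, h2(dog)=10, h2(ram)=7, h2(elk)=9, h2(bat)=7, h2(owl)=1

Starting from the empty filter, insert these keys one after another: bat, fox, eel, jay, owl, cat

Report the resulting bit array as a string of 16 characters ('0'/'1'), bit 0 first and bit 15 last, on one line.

Answer: 1111101100011001

Derivation:
Start: bits=0000000000000000
After insert 'bat': sets bits 4 7 -> bits=0000100100000000
After insert 'fox': sets bits 6 12 -> bits=0000101100001000
After insert 'eel': sets bits 0 11 -> bits=1000101100011000
After insert 'jay': sets bits 1 3 -> bits=1101101100011000
After insert 'owl': sets bits 1 15 -> bits=1101101100011001
After insert 'cat': sets bits 1 2 -> bits=1111101100011001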